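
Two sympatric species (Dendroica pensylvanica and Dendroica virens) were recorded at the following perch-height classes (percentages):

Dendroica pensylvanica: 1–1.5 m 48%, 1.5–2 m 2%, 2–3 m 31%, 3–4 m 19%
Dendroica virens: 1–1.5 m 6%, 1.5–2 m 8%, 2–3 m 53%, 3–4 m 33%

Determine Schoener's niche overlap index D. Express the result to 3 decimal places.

0.580

Convert percentages to proportions (divide by 100).
Σ|p₁ᵢ − p₂ᵢ| = 0.42 + 0.06 + 0.22 + 0.14 = 0.84
D = 1 − ½ × 0.84 = 1 − 0.420 = 0.58000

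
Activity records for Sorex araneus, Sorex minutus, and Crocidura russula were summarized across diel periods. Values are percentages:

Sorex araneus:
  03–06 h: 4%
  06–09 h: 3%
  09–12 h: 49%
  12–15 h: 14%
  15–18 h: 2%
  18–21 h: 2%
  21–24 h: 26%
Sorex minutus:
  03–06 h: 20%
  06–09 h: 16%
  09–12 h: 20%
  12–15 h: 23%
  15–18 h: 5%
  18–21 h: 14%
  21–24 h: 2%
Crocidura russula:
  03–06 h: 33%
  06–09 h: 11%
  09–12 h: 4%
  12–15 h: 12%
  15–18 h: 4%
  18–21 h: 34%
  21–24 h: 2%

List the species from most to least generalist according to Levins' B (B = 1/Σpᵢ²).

Sorex minutus > Crocidura russula > Sorex araneus

Convert percentages to proportions (divide by 100).
Σp_aranᵢ² = 0.04² + 0.03² + 0.49² + 0.14² + 0.02² + 0.02² + 0.26² = 0.0016 + 0.0009 + 0.2401 + 0.0196 + 0.0004 + 0.0004 + 0.0676 = 0.3306
B_aran = 1 / 0.3306 = 3.0248
Σp_minuᵢ² = 0.20² + 0.16² + 0.20² + 0.23² + 0.05² + 0.14² + 0.02² = 0.0400 + 0.0256 + 0.0400 + 0.0529 + 0.0025 + 0.0196 + 0.0004 = 0.1810
B_minu = 1 / 0.1810 = 5.5249
Σp_russᵢ² = 0.33² + 0.11² + 0.04² + 0.12² + 0.04² + 0.34² + 0.02² = 0.1089 + 0.0121 + 0.0016 + 0.0144 + 0.0016 + 0.1156 + 0.0004 = 0.2546
B_russ = 1 / 0.2546 = 3.9277
Ranking by B (broadest → narrowest): Sorex minutus (5.52) > Crocidura russula (3.93) > Sorex araneus (3.02)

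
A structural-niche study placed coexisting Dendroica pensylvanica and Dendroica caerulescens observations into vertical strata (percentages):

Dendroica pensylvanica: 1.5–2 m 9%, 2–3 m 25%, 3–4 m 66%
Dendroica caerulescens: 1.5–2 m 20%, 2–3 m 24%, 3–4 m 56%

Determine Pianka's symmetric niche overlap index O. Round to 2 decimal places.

Convert percentages to proportions (divide by 100).
Σ p₁ᵢp₂ᵢ = 0.0180 + 0.0600 + 0.3696 = 0.4476
Σp_1ᵢ² = 0.09² + 0.25² + 0.66² = 0.0081 + 0.0625 + 0.4356 = 0.5062
Σp_2ᵢ² = 0.20² + 0.24² + 0.56² = 0.0400 + 0.0576 + 0.3136 = 0.4112
O = 0.4476 / √(0.5062 × 0.4112) = 0.4476 / 0.45623 = 0.9811

0.98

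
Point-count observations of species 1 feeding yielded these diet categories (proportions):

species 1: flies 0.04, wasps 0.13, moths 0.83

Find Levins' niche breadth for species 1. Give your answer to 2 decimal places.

1.41

Σpᵢ² = 0.04² + 0.13² + 0.83² = 0.0016 + 0.0169 + 0.6889 = 0.7074
B = 1 / 0.7074 = 1.4136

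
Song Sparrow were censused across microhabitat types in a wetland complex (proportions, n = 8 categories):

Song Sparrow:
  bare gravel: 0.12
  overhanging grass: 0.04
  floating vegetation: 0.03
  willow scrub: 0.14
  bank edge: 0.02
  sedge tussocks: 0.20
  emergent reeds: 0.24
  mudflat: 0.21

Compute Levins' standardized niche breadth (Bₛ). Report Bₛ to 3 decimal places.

0.657

Σpᵢ² = 0.12² + 0.04² + 0.03² + 0.14² + 0.02² + 0.20² + 0.24² + 0.21² = 0.0144 + 0.0016 + 0.0009 + 0.0196 + 0.0004 + 0.0400 + 0.0576 + 0.0441 = 0.1786
B = 1 / 0.1786 = 5.59910
Bₛ = (B − 1)/(n − 1) = (5.59910 − 1)/(8 − 1) = 4.59910/7 = 0.65701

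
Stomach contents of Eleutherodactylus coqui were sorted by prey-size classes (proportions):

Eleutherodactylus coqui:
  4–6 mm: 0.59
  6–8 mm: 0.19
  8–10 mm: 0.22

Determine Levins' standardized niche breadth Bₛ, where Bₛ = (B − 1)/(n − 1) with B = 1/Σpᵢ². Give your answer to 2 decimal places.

0.66

Σpᵢ² = 0.59² + 0.19² + 0.22² = 0.3481 + 0.0361 + 0.0484 = 0.4326
B = 1 / 0.4326 = 2.3116
Bₛ = (B − 1)/(n − 1) = (2.3116 − 1)/(3 − 1) = 1.3116/2 = 0.6558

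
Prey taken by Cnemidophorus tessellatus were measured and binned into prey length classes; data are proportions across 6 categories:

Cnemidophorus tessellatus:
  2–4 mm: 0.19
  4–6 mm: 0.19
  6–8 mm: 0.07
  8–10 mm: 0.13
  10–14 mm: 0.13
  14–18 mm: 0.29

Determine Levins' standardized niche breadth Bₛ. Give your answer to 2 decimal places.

0.83

Σpᵢ² = 0.19² + 0.19² + 0.07² + 0.13² + 0.13² + 0.29² = 0.0361 + 0.0361 + 0.0049 + 0.0169 + 0.0169 + 0.0841 = 0.1950
B = 1 / 0.1950 = 5.1282
Bₛ = (B − 1)/(n − 1) = (5.1282 − 1)/(6 − 1) = 4.1282/5 = 0.8256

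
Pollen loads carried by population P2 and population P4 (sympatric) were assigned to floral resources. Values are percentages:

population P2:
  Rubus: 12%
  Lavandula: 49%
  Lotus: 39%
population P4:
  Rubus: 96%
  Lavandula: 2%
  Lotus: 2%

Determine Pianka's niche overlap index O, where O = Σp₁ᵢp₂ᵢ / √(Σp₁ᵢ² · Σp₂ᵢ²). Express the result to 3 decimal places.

0.217

Convert percentages to proportions (divide by 100).
Σ p₁ᵢp₂ᵢ = 0.1152 + 0.0098 + 0.0078 = 0.1328
Σp_1ᵢ² = 0.12² + 0.49² + 0.39² = 0.0144 + 0.2401 + 0.1521 = 0.4066
Σp_2ᵢ² = 0.96² + 0.02² + 0.02² = 0.9216 + 0.0004 + 0.0004 = 0.9224
O = 0.1328 / √(0.4066 × 0.9224) = 0.1328 / 0.612411 = 0.21685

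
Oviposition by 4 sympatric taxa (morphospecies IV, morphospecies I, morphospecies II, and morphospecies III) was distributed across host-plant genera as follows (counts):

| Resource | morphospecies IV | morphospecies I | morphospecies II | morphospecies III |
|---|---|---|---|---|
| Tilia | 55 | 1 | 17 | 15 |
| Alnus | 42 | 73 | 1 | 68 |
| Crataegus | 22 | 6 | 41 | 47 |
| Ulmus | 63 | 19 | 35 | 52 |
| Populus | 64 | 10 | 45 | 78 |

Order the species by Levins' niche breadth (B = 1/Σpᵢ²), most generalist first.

morphospecies IV > morphospecies III > morphospecies II > morphospecies I

Proportions for morphospecies IV (n=246): 55/246=0.2236, 42/246=0.1707, 22/246=0.0894, 63/246=0.2561, 64/246=0.2602
Proportions for morphospecies I (n=109): 1/109=0.0092, 73/109=0.6697, 6/109=0.0550, 19/109=0.1743, 10/109=0.0917
Proportions for morphospecies II (n=139): 17/139=0.1223, 1/139=0.0072, 41/139=0.2950, 35/139=0.2518, 45/139=0.3237
Proportions for morphospecies III (n=260): 15/260=0.0577, 68/260=0.2615, 47/260=0.1808, 52/260=0.2000, 78/260=0.3000
Σp_IVᵢ² = 0.2236² + 0.1707² + 0.0894² + 0.2561² + 0.2602² = 0.049997 + 0.029138 + 0.007992 + 0.065587 + 0.067704 = 0.220418
B_IV = 1 / 0.220418 = 4.5368
Σp_Iᵢ² = 0.0092² + 0.6697² + 0.0550² + 0.1743² + 0.0917² = 0.000085 + 0.448498 + 0.003025 + 0.030380 + 0.008409 = 0.490397
B_I = 1 / 0.490397 = 2.0392
Σp_IIᵢ² = 0.1223² + 0.0072² + 0.2950² + 0.2518² + 0.3237² = 0.014957 + 0.000052 + 0.087025 + 0.063403 + 0.104782 = 0.270219
B_II = 1 / 0.270219 = 3.7007
Σp_IIIᵢ² = 0.0577² + 0.2615² + 0.1808² + 0.2000² + 0.3000² = 0.003329 + 0.068382 + 0.032689 + 0.040000 + 0.090000 = 0.234400
B_III = 1 / 0.234400 = 4.2662
Ranking by B (broadest → narrowest): morphospecies IV (4.54) > morphospecies III (4.27) > morphospecies II (3.70) > morphospecies I (2.04)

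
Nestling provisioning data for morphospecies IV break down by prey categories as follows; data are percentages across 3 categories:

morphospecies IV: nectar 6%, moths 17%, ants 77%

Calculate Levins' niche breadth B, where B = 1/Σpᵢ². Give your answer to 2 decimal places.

1.60

Convert percentages to proportions (divide by 100).
Σpᵢ² = 0.06² + 0.17² + 0.77² = 0.0036 + 0.0289 + 0.5929 = 0.6254
B = 1 / 0.6254 = 1.5990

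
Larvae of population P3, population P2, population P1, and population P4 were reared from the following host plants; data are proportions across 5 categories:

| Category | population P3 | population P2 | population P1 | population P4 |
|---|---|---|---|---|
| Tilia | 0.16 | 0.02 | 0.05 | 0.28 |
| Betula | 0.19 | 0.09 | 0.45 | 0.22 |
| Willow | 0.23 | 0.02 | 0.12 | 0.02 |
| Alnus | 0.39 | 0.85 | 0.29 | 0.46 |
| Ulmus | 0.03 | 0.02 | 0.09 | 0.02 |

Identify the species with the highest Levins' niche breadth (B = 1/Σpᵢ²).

Σp_P3ᵢ² = 0.16² + 0.19² + 0.23² + 0.39² + 0.03² = 0.0256 + 0.0361 + 0.0529 + 0.1521 + 0.0009 = 0.2676
B_P3 = 1 / 0.2676 = 3.7369
Σp_P2ᵢ² = 0.02² + 0.09² + 0.02² + 0.85² + 0.02² = 0.0004 + 0.0081 + 0.0004 + 0.7225 + 0.0004 = 0.7318
B_P2 = 1 / 0.7318 = 1.3665
Σp_P1ᵢ² = 0.05² + 0.45² + 0.12² + 0.29² + 0.09² = 0.0025 + 0.2025 + 0.0144 + 0.0841 + 0.0081 = 0.3116
B_P1 = 1 / 0.3116 = 3.2092
Σp_P4ᵢ² = 0.28² + 0.22² + 0.02² + 0.46² + 0.02² = 0.0784 + 0.0484 + 0.0004 + 0.2116 + 0.0004 = 0.3392
B_P4 = 1 / 0.3392 = 2.9481
Highest B → broadest niche (most generalist): population P3 (B = 3.74).

population P3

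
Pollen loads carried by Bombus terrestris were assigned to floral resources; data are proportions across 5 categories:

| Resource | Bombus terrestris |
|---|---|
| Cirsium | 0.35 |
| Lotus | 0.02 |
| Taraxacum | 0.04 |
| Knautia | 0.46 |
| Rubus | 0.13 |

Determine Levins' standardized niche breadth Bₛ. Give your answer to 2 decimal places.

0.46

Σpᵢ² = 0.35² + 0.02² + 0.04² + 0.46² + 0.13² = 0.1225 + 0.0004 + 0.0016 + 0.2116 + 0.0169 = 0.3530
B = 1 / 0.3530 = 2.8329
Bₛ = (B − 1)/(n − 1) = (2.8329 − 1)/(5 − 1) = 1.8329/4 = 0.4582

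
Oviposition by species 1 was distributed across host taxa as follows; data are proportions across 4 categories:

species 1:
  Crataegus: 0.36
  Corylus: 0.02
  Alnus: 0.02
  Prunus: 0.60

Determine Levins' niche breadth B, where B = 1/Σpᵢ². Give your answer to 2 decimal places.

Σpᵢ² = 0.36² + 0.02² + 0.02² + 0.60² = 0.1296 + 0.0004 + 0.0004 + 0.3600 = 0.4904
B = 1 / 0.4904 = 2.0392

2.04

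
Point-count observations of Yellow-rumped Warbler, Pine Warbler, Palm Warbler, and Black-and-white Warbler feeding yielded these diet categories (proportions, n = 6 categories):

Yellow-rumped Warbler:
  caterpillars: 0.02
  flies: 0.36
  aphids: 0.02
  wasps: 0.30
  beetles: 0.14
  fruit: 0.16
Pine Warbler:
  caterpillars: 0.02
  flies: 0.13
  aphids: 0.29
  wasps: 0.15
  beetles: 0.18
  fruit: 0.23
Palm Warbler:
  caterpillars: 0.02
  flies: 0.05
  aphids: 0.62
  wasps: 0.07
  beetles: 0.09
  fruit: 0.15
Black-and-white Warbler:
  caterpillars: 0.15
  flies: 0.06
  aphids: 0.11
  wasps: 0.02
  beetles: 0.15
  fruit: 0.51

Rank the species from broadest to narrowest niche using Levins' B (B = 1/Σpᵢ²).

Pine Warbler > Yellow-rumped Warbler > Black-and-white Warbler > Palm Warbler

Σp_Yellᵢ² = 0.02² + 0.36² + 0.02² + 0.30² + 0.14² + 0.16² = 0.0004 + 0.1296 + 0.0004 + 0.0900 + 0.0196 + 0.0256 = 0.2656
B_Yell = 1 / 0.2656 = 3.7651
Σp_Pineᵢ² = 0.02² + 0.13² + 0.29² + 0.15² + 0.18² + 0.23² = 0.0004 + 0.0169 + 0.0841 + 0.0225 + 0.0324 + 0.0529 = 0.2092
B_Pine = 1 / 0.2092 = 4.7801
Σp_Palmᵢ² = 0.02² + 0.05² + 0.62² + 0.07² + 0.09² + 0.15² = 0.0004 + 0.0025 + 0.3844 + 0.0049 + 0.0081 + 0.0225 = 0.4228
B_Palm = 1 / 0.4228 = 2.3652
Σp_Blacᵢ² = 0.15² + 0.06² + 0.11² + 0.02² + 0.15² + 0.51² = 0.0225 + 0.0036 + 0.0121 + 0.0004 + 0.0225 + 0.2601 = 0.3212
B_Blac = 1 / 0.3212 = 3.1133
Ranking by B (broadest → narrowest): Pine Warbler (4.78) > Yellow-rumped Warbler (3.77) > Black-and-white Warbler (3.11) > Palm Warbler (2.37)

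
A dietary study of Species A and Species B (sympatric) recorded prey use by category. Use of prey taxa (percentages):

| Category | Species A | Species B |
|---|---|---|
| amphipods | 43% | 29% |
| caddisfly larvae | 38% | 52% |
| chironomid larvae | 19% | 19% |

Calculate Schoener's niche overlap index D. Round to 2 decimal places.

0.86

Convert percentages to proportions (divide by 100).
Σ|p₁ᵢ − p₂ᵢ| = 0.14 + 0.14 + 0.00 = 0.28
D = 1 − ½ × 0.28 = 1 − 0.140 = 0.8600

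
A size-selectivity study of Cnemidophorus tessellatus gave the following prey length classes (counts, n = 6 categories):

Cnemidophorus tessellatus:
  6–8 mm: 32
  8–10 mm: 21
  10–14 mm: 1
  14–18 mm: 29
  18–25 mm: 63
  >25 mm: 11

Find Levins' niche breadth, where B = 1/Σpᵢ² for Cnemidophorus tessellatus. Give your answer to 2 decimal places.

Proportions for Cnemidophorus tessellatus (n=157): 32/157=0.2038, 21/157=0.1338, 1/157=0.0064, 29/157=0.1847, 63/157=0.4013, 11/157=0.0701
Σpᵢ² = 0.2038² + 0.1338² + 0.0064² + 0.1847² + 0.4013² + 0.0701² = 0.041534 + 0.017902 + 0.000041 + 0.034114 + 0.161042 + 0.004914 = 0.259547
B = 1 / 0.259547 = 3.8529

3.85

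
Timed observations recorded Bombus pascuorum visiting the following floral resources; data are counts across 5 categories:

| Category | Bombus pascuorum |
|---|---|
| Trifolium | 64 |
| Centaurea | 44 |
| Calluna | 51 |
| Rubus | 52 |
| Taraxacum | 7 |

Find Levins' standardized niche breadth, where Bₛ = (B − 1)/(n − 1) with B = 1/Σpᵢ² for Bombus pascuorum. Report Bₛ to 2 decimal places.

Proportions for Bombus pascuorum (n=218): 64/218=0.2936, 44/218=0.2018, 51/218=0.2339, 52/218=0.2385, 7/218=0.0321
Σpᵢ² = 0.2936² + 0.2018² + 0.2339² + 0.2385² + 0.0321² = 0.086201 + 0.040723 + 0.054709 + 0.056882 + 0.001030 = 0.239545
B = 1 / 0.239545 = 4.1746
Bₛ = (B − 1)/(n − 1) = (4.1746 − 1)/(5 − 1) = 3.1746/4 = 0.7937

0.79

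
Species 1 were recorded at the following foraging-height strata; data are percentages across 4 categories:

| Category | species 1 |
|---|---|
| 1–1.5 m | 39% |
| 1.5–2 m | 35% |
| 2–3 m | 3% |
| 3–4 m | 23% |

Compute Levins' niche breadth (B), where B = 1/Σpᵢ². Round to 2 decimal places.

Convert percentages to proportions (divide by 100).
Σpᵢ² = 0.39² + 0.35² + 0.03² + 0.23² = 0.1521 + 0.1225 + 0.0009 + 0.0529 = 0.3284
B = 1 / 0.3284 = 3.0451

3.05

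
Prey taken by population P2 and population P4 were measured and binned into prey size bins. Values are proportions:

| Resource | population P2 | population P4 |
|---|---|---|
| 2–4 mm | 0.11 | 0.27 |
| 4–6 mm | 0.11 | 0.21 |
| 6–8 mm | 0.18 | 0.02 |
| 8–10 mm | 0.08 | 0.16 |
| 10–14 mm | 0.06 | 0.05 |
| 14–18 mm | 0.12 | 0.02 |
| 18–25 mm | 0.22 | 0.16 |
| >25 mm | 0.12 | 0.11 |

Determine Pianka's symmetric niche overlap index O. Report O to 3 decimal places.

0.757

Σ p₁ᵢp₂ᵢ = 0.0297 + 0.0231 + 0.0036 + 0.0128 + 0.0030 + 0.0024 + 0.0352 + 0.0132 = 0.1230
Σp_1ᵢ² = 0.11² + 0.11² + 0.18² + 0.08² + 0.06² + 0.12² + 0.22² + 0.12² = 0.0121 + 0.0121 + 0.0324 + 0.0064 + 0.0036 + 0.0144 + 0.0484 + 0.0144 = 0.1438
Σp_2ᵢ² = 0.27² + 0.21² + 0.02² + 0.16² + 0.05² + 0.02² + 0.16² + 0.11² = 0.0729 + 0.0441 + 0.0004 + 0.0256 + 0.0025 + 0.0004 + 0.0256 + 0.0121 = 0.1836
O = 0.1230 / √(0.1438 × 0.1836) = 0.1230 / 0.162486 = 0.75699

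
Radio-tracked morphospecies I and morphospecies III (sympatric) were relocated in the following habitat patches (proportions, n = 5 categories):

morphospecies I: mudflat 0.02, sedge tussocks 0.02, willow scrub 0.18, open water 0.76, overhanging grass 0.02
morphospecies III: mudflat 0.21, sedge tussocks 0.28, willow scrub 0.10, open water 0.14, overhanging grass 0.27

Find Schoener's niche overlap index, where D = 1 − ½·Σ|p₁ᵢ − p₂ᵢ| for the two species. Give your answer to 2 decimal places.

0.30

Σ|p₁ᵢ − p₂ᵢ| = 0.19 + 0.26 + 0.08 + 0.62 + 0.25 = 1.40
D = 1 − ½ × 1.40 = 1 − 0.700 = 0.3000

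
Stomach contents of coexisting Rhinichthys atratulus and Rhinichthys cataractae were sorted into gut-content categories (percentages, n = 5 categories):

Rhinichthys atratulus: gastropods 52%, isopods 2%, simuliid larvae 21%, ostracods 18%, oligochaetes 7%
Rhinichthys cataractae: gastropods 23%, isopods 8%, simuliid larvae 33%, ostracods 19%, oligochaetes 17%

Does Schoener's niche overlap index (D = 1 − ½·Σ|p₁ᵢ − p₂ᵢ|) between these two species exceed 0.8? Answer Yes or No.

Convert percentages to proportions (divide by 100).
Σ|p₁ᵢ − p₂ᵢ| = 0.29 + 0.06 + 0.12 + 0.01 + 0.10 = 0.58
D = 1 − ½ × 0.58 = 1 − 0.290 = 0.7100
D = 0.7100 < 0.8 → No.

No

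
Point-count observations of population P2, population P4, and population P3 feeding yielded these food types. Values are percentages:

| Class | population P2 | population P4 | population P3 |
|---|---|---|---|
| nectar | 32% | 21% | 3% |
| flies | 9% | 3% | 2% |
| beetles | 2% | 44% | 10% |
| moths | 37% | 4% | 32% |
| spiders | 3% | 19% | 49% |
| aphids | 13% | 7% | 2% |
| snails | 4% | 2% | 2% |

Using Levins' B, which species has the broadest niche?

Convert percentages to proportions (divide by 100).
Σp_P2ᵢ² = 0.32² + 0.09² + 0.02² + 0.37² + 0.03² + 0.13² + 0.04² = 0.1024 + 0.0081 + 0.0004 + 0.1369 + 0.0009 + 0.0169 + 0.0016 = 0.2672
B_P2 = 1 / 0.2672 = 3.7425
Σp_P4ᵢ² = 0.21² + 0.03² + 0.44² + 0.04² + 0.19² + 0.07² + 0.02² = 0.0441 + 0.0009 + 0.1936 + 0.0016 + 0.0361 + 0.0049 + 0.0004 = 0.2816
B_P4 = 1 / 0.2816 = 3.5511
Σp_P3ᵢ² = 0.03² + 0.02² + 0.10² + 0.32² + 0.49² + 0.02² + 0.02² = 0.0009 + 0.0004 + 0.0100 + 0.1024 + 0.2401 + 0.0004 + 0.0004 = 0.3546
B_P3 = 1 / 0.3546 = 2.8201
Highest B → broadest niche (most generalist): population P2 (B = 3.74).

population P2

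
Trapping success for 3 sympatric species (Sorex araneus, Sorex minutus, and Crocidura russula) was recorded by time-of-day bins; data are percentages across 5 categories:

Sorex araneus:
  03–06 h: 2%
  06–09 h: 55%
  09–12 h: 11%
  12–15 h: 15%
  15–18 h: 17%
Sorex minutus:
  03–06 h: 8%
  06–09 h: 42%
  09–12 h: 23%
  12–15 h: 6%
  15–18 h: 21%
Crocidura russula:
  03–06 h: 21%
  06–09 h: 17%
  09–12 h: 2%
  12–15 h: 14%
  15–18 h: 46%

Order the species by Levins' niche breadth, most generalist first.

Convert percentages to proportions (divide by 100).
Σp_aranᵢ² = 0.02² + 0.55² + 0.11² + 0.15² + 0.17² = 0.0004 + 0.3025 + 0.0121 + 0.0225 + 0.0289 = 0.3664
B_aran = 1 / 0.3664 = 2.7293
Σp_minuᵢ² = 0.08² + 0.42² + 0.23² + 0.06² + 0.21² = 0.0064 + 0.1764 + 0.0529 + 0.0036 + 0.0441 = 0.2834
B_minu = 1 / 0.2834 = 3.5286
Σp_russᵢ² = 0.21² + 0.17² + 0.02² + 0.14² + 0.46² = 0.0441 + 0.0289 + 0.0004 + 0.0196 + 0.2116 = 0.3046
B_russ = 1 / 0.3046 = 3.2830
Ranking by B (broadest → narrowest): Sorex minutus (3.53) > Crocidura russula (3.28) > Sorex araneus (2.73)

Sorex minutus > Crocidura russula > Sorex araneus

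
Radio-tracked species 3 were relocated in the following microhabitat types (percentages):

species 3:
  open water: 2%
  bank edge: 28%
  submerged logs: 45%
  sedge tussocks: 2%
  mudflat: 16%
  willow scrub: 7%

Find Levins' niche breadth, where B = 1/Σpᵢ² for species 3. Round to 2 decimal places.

Convert percentages to proportions (divide by 100).
Σpᵢ² = 0.02² + 0.28² + 0.45² + 0.02² + 0.16² + 0.07² = 0.0004 + 0.0784 + 0.2025 + 0.0004 + 0.0256 + 0.0049 = 0.3122
B = 1 / 0.3122 = 3.2031

3.20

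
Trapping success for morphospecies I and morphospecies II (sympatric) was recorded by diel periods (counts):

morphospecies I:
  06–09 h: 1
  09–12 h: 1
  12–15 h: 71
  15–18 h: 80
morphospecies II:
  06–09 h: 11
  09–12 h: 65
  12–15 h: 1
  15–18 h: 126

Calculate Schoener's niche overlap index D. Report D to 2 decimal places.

0.54

Proportions for morphospecies I (n=153): 1/153=0.0065, 1/153=0.0065, 71/153=0.4641, 80/153=0.5229
Proportions for morphospecies II (n=203): 11/203=0.0542, 65/203=0.3202, 1/203=0.0049, 126/203=0.6207
Σ|p₁ᵢ − p₂ᵢ| = 0.0477 + 0.3137 + 0.4592 + 0.0978 = 0.9184
D = 1 − ½ × 0.9184 = 1 − 0.45920 = 0.54080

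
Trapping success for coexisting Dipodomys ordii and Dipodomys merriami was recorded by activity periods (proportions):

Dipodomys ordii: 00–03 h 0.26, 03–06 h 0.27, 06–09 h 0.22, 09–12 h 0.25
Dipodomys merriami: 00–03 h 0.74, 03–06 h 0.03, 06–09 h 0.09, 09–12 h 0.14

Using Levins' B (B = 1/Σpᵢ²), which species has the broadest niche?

Σp_ordiᵢ² = 0.26² + 0.27² + 0.22² + 0.25² = 0.0676 + 0.0729 + 0.0484 + 0.0625 = 0.2514
B_ordi = 1 / 0.2514 = 3.9777
Σp_merrᵢ² = 0.74² + 0.03² + 0.09² + 0.14² = 0.5476 + 0.0009 + 0.0081 + 0.0196 = 0.5762
B_merr = 1 / 0.5762 = 1.7355
Highest B → broadest niche (most generalist): Dipodomys ordii (B = 3.98).

Dipodomys ordii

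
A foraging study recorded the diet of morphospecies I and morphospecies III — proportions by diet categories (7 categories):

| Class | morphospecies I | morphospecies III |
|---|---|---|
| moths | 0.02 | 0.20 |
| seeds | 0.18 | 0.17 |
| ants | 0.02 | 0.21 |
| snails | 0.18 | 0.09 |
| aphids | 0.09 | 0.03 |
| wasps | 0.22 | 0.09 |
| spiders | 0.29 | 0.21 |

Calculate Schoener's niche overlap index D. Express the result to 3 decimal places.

Σ|p₁ᵢ − p₂ᵢ| = 0.18 + 0.01 + 0.19 + 0.09 + 0.06 + 0.13 + 0.08 = 0.74
D = 1 − ½ × 0.74 = 1 − 0.370 = 0.63000

0.630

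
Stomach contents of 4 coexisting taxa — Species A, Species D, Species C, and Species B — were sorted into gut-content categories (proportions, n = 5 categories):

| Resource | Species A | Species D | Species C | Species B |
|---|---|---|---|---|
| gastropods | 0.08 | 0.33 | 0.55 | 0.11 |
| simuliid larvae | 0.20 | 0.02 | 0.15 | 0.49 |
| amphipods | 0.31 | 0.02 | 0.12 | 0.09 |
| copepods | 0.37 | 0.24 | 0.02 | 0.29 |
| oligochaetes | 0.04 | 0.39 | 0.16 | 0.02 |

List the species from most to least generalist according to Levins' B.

Species A > Species D > Species B > Species C

Σp_Aᵢ² = 0.08² + 0.20² + 0.31² + 0.37² + 0.04² = 0.0064 + 0.0400 + 0.0961 + 0.1369 + 0.0016 = 0.2810
B_A = 1 / 0.2810 = 3.5587
Σp_Dᵢ² = 0.33² + 0.02² + 0.02² + 0.24² + 0.39² = 0.1089 + 0.0004 + 0.0004 + 0.0576 + 0.1521 = 0.3194
B_D = 1 / 0.3194 = 3.1309
Σp_Cᵢ² = 0.55² + 0.15² + 0.12² + 0.02² + 0.16² = 0.3025 + 0.0225 + 0.0144 + 0.0004 + 0.0256 = 0.3654
B_C = 1 / 0.3654 = 2.7367
Σp_Bᵢ² = 0.11² + 0.49² + 0.09² + 0.29² + 0.02² = 0.0121 + 0.2401 + 0.0081 + 0.0841 + 0.0004 = 0.3448
B_B = 1 / 0.3448 = 2.9002
Ranking by B (broadest → narrowest): Species A (3.56) > Species D (3.13) > Species B (2.90) > Species C (2.74)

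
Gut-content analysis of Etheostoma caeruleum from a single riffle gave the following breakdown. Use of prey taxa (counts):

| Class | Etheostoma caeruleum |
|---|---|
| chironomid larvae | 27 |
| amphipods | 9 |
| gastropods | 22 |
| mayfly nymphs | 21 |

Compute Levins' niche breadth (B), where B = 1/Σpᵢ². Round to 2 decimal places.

3.60

Proportions for Etheostoma caeruleum (n=79): 27/79=0.3418, 9/79=0.1139, 22/79=0.2785, 21/79=0.2658
Σpᵢ² = 0.3418² + 0.1139² + 0.2785² + 0.2658² = 0.116827 + 0.012973 + 0.077562 + 0.070650 = 0.278012
B = 1 / 0.278012 = 3.5970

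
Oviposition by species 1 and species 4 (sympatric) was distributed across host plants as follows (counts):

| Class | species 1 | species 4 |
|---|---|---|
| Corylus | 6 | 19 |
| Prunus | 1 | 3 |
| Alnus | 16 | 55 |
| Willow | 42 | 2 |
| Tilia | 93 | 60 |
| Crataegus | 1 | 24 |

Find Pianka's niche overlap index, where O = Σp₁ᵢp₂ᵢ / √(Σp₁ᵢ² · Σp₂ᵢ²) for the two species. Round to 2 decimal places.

Proportions for species 1 (n=159): 6/159=0.0377, 1/159=0.0063, 16/159=0.1006, 42/159=0.2642, 93/159=0.5849, 1/159=0.0063
Proportions for species 4 (n=163): 19/163=0.1166, 3/163=0.0184, 55/163=0.3374, 2/163=0.0123, 60/163=0.3681, 24/163=0.1472
Σ p₁ᵢp₂ᵢ = 0.004396 + 0.000116 + 0.033942 + 0.003250 + 0.215302 + 0.000927 = 0.257933
Σp_1ᵢ² = 0.0377² + 0.0063² + 0.1006² + 0.2642² + 0.5849² + 0.0063² = 0.001421 + 0.000040 + 0.010120 + 0.069802 + 0.342108 + 0.000040 = 0.423531
Σp_2ᵢ² = 0.1166² + 0.0184² + 0.3374² + 0.0123² + 0.3681² + 0.1472² = 0.013596 + 0.000339 + 0.113839 + 0.000151 + 0.135498 + 0.021668 = 0.285091
O = 0.257933 / √(0.423531 × 0.285091) = 0.257933 / 0.3474836 = 0.7423

0.74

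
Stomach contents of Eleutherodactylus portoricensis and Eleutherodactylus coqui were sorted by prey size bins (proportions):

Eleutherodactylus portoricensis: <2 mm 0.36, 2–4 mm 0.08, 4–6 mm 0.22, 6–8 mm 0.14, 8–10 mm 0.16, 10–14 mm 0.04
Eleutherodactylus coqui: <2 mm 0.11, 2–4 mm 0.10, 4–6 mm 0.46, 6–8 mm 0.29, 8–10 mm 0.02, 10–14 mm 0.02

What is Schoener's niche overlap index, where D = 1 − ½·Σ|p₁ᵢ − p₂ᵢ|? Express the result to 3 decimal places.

Σ|p₁ᵢ − p₂ᵢ| = 0.25 + 0.02 + 0.24 + 0.15 + 0.14 + 0.02 = 0.82
D = 1 − ½ × 0.82 = 1 − 0.410 = 0.59000

0.590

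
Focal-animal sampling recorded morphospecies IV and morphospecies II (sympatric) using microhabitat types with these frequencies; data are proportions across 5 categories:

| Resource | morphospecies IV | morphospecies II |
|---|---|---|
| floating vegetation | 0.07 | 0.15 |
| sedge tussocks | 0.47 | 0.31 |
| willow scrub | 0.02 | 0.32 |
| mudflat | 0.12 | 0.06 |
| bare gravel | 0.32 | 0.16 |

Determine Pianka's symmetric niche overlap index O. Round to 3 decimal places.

Σ p₁ᵢp₂ᵢ = 0.0105 + 0.1457 + 0.0064 + 0.0072 + 0.0512 = 0.2210
Σp_1ᵢ² = 0.07² + 0.47² + 0.02² + 0.12² + 0.32² = 0.0049 + 0.2209 + 0.0004 + 0.0144 + 0.1024 = 0.3430
Σp_2ᵢ² = 0.15² + 0.31² + 0.32² + 0.06² + 0.16² = 0.0225 + 0.0961 + 0.1024 + 0.0036 + 0.0256 = 0.2502
O = 0.2210 / √(0.3430 × 0.2502) = 0.2210 / 0.292948 = 0.75440

0.754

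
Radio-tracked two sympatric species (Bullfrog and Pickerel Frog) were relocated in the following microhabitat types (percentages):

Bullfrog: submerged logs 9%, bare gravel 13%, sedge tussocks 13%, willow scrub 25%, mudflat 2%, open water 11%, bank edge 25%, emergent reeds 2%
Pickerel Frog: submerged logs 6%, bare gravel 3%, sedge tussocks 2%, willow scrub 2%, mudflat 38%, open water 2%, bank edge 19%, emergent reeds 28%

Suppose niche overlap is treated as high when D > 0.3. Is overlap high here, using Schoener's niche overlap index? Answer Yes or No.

Yes

Convert percentages to proportions (divide by 100).
Σ|p₁ᵢ − p₂ᵢ| = 0.03 + 0.10 + 0.11 + 0.23 + 0.36 + 0.09 + 0.06 + 0.26 = 1.24
D = 1 − ½ × 1.24 = 1 − 0.620 = 0.3800
D = 0.3800 > 0.3 → Yes.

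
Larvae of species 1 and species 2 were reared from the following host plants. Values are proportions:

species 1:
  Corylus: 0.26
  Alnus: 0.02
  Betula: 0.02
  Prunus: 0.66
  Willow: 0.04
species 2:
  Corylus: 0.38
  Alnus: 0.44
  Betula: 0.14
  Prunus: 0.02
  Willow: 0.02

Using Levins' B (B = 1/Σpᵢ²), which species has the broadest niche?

species 2

Σp_1ᵢ² = 0.26² + 0.02² + 0.02² + 0.66² + 0.04² = 0.0676 + 0.0004 + 0.0004 + 0.4356 + 0.0016 = 0.5056
B_1 = 1 / 0.5056 = 1.9778
Σp_2ᵢ² = 0.38² + 0.44² + 0.14² + 0.02² + 0.02² = 0.1444 + 0.1936 + 0.0196 + 0.0004 + 0.0004 = 0.3584
B_2 = 1 / 0.3584 = 2.7902
Highest B → broadest niche (most generalist): species 2 (B = 2.79).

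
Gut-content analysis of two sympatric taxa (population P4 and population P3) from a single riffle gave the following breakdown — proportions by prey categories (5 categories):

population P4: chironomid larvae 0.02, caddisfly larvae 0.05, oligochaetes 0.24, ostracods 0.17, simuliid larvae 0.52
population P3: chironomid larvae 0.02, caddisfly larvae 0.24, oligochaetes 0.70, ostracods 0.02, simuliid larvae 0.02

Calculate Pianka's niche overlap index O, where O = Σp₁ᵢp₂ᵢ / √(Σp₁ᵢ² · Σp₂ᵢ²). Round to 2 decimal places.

0.44

Σ p₁ᵢp₂ᵢ = 0.0004 + 0.0120 + 0.1680 + 0.0034 + 0.0104 = 0.1942
Σp_1ᵢ² = 0.02² + 0.05² + 0.24² + 0.17² + 0.52² = 0.0004 + 0.0025 + 0.0576 + 0.0289 + 0.2704 = 0.3598
Σp_2ᵢ² = 0.02² + 0.24² + 0.70² + 0.02² + 0.02² = 0.0004 + 0.0576 + 0.4900 + 0.0004 + 0.0004 = 0.5488
O = 0.1942 / √(0.3598 × 0.5488) = 0.1942 / 0.44436 = 0.4370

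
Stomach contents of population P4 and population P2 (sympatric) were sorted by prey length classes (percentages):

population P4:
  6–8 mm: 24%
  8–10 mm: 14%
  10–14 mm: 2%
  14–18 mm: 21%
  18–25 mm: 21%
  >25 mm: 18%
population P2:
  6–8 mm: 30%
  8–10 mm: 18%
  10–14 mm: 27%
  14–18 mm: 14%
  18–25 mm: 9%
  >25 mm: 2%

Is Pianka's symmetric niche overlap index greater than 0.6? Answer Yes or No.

Convert percentages to proportions (divide by 100).
Σ p₁ᵢp₂ᵢ = 0.0720 + 0.0252 + 0.0054 + 0.0294 + 0.0189 + 0.0036 = 0.1545
Σp_1ᵢ² = 0.24² + 0.14² + 0.02² + 0.21² + 0.21² + 0.18² = 0.0576 + 0.0196 + 0.0004 + 0.0441 + 0.0441 + 0.0324 = 0.1982
Σp_2ᵢ² = 0.30² + 0.18² + 0.27² + 0.14² + 0.09² + 0.02² = 0.0900 + 0.0324 + 0.0729 + 0.0196 + 0.0081 + 0.0004 = 0.2234
O = 0.1545 / √(0.1982 × 0.2234) = 0.1545 / 0.21042 = 0.7342
O = 0.7342 > 0.6 → Yes.

Yes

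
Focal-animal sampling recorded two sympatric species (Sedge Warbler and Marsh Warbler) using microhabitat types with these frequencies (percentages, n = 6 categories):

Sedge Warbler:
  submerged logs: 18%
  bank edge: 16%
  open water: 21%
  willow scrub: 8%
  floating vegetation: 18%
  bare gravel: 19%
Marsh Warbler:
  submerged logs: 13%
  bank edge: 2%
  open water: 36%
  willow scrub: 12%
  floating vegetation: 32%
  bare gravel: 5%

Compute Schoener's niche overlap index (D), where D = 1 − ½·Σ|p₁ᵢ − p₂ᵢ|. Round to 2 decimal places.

Convert percentages to proportions (divide by 100).
Σ|p₁ᵢ − p₂ᵢ| = 0.05 + 0.14 + 0.15 + 0.04 + 0.14 + 0.14 = 0.66
D = 1 − ½ × 0.66 = 1 − 0.330 = 0.6700

0.67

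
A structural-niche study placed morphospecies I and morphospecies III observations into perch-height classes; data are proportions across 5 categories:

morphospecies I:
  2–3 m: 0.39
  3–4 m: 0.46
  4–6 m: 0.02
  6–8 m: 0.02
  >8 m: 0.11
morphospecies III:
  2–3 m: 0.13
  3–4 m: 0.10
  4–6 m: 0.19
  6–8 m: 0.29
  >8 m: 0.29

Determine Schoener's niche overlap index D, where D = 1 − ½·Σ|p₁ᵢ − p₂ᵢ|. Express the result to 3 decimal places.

0.380

Σ|p₁ᵢ − p₂ᵢ| = 0.26 + 0.36 + 0.17 + 0.27 + 0.18 = 1.24
D = 1 − ½ × 1.24 = 1 − 0.620 = 0.38000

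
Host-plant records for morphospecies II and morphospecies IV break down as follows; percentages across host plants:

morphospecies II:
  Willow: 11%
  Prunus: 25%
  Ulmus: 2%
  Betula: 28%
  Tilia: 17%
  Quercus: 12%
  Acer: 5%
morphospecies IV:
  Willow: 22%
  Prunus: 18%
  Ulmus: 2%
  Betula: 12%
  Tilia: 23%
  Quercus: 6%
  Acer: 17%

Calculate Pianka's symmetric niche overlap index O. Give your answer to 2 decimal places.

Convert percentages to proportions (divide by 100).
Σ p₁ᵢp₂ᵢ = 0.0242 + 0.0450 + 0.0004 + 0.0336 + 0.0391 + 0.0072 + 0.0085 = 0.1580
Σp_1ᵢ² = 0.11² + 0.25² + 0.02² + 0.28² + 0.17² + 0.12² + 0.05² = 0.0121 + 0.0625 + 0.0004 + 0.0784 + 0.0289 + 0.0144 + 0.0025 = 0.1992
Σp_2ᵢ² = 0.22² + 0.18² + 0.02² + 0.12² + 0.23² + 0.06² + 0.17² = 0.0484 + 0.0324 + 0.0004 + 0.0144 + 0.0529 + 0.0036 + 0.0289 = 0.1810
O = 0.1580 / √(0.1992 × 0.1810) = 0.1580 / 0.18988 = 0.8321

0.83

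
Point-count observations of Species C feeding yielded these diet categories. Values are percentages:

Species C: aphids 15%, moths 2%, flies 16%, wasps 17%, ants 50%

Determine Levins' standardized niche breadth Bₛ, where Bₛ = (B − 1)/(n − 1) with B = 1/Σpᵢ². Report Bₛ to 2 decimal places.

Convert percentages to proportions (divide by 100).
Σpᵢ² = 0.15² + 0.02² + 0.16² + 0.17² + 0.50² = 0.0225 + 0.0004 + 0.0256 + 0.0289 + 0.2500 = 0.3274
B = 1 / 0.3274 = 3.0544
Bₛ = (B − 1)/(n − 1) = (3.0544 − 1)/(5 − 1) = 2.0544/4 = 0.5136

0.51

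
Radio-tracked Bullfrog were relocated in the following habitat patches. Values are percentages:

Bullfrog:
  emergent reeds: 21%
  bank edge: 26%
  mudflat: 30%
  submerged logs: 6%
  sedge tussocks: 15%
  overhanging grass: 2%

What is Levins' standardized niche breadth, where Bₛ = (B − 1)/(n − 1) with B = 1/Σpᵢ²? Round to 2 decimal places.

Convert percentages to proportions (divide by 100).
Σpᵢ² = 0.21² + 0.26² + 0.30² + 0.06² + 0.15² + 0.02² = 0.0441 + 0.0676 + 0.0900 + 0.0036 + 0.0225 + 0.0004 = 0.2282
B = 1 / 0.2282 = 4.3821
Bₛ = (B − 1)/(n − 1) = (4.3821 − 1)/(6 − 1) = 3.3821/5 = 0.6764

0.68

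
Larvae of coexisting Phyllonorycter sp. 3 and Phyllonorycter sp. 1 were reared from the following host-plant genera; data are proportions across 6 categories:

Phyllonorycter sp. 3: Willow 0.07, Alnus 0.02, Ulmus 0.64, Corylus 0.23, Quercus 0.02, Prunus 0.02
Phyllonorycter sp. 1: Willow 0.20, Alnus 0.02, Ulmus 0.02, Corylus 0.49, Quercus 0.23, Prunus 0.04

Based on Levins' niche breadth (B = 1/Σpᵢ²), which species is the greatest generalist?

Σp_3ᵢ² = 0.07² + 0.02² + 0.64² + 0.23² + 0.02² + 0.02² = 0.0049 + 0.0004 + 0.4096 + 0.0529 + 0.0004 + 0.0004 = 0.4686
B_3 = 1 / 0.4686 = 2.1340
Σp_1ᵢ² = 0.20² + 0.02² + 0.02² + 0.49² + 0.23² + 0.04² = 0.0400 + 0.0004 + 0.0004 + 0.2401 + 0.0529 + 0.0016 = 0.3354
B_1 = 1 / 0.3354 = 2.9815
Highest B → broadest niche (most generalist): Phyllonorycter sp. 1 (B = 2.98).

Phyllonorycter sp. 1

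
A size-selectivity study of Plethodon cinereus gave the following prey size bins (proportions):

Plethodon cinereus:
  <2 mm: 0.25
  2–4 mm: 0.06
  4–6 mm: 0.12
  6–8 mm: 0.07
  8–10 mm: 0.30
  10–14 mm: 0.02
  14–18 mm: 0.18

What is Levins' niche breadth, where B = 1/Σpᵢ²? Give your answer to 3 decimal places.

Σpᵢ² = 0.25² + 0.06² + 0.12² + 0.07² + 0.30² + 0.02² + 0.18² = 0.0625 + 0.0036 + 0.0144 + 0.0049 + 0.0900 + 0.0004 + 0.0324 = 0.2082
B = 1 / 0.2082 = 4.80307

4.803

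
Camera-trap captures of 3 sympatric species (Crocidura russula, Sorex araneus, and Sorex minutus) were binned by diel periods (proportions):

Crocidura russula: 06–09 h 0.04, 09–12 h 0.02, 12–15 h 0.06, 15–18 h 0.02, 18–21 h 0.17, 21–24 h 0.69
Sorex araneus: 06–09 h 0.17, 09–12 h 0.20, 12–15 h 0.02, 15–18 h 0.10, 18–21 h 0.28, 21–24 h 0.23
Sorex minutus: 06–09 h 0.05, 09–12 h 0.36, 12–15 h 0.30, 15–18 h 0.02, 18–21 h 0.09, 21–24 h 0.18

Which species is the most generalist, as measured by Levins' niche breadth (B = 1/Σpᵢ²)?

Σp_russᵢ² = 0.04² + 0.02² + 0.06² + 0.02² + 0.17² + 0.69² = 0.0016 + 0.0004 + 0.0036 + 0.0004 + 0.0289 + 0.4761 = 0.5110
B_russ = 1 / 0.5110 = 1.9569
Σp_aranᵢ² = 0.17² + 0.20² + 0.02² + 0.10² + 0.28² + 0.23² = 0.0289 + 0.0400 + 0.0004 + 0.0100 + 0.0784 + 0.0529 = 0.2106
B_aran = 1 / 0.2106 = 4.7483
Σp_minuᵢ² = 0.05² + 0.36² + 0.30² + 0.02² + 0.09² + 0.18² = 0.0025 + 0.1296 + 0.0900 + 0.0004 + 0.0081 + 0.0324 = 0.2630
B_minu = 1 / 0.2630 = 3.8023
Highest B → broadest niche (most generalist): Sorex araneus (B = 4.75).

Sorex araneus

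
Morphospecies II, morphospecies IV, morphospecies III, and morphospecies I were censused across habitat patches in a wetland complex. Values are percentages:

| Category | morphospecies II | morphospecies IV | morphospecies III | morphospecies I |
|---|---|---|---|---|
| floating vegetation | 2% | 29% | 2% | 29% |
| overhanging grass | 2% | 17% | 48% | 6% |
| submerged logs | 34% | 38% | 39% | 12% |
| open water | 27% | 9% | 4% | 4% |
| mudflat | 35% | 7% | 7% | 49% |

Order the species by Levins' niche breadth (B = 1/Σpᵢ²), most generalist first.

Convert percentages to proportions (divide by 100).
Σp_IIᵢ² = 0.02² + 0.02² + 0.34² + 0.27² + 0.35² = 0.0004 + 0.0004 + 0.1156 + 0.0729 + 0.1225 = 0.3118
B_II = 1 / 0.3118 = 3.2072
Σp_IVᵢ² = 0.29² + 0.17² + 0.38² + 0.09² + 0.07² = 0.0841 + 0.0289 + 0.1444 + 0.0081 + 0.0049 = 0.2704
B_IV = 1 / 0.2704 = 3.6982
Σp_IIIᵢ² = 0.02² + 0.48² + 0.39² + 0.04² + 0.07² = 0.0004 + 0.2304 + 0.1521 + 0.0016 + 0.0049 = 0.3894
B_III = 1 / 0.3894 = 2.5681
Σp_Iᵢ² = 0.29² + 0.06² + 0.12² + 0.04² + 0.49² = 0.0841 + 0.0036 + 0.0144 + 0.0016 + 0.2401 = 0.3438
B_I = 1 / 0.3438 = 2.9087
Ranking by B (broadest → narrowest): morphospecies IV (3.70) > morphospecies II (3.21) > morphospecies I (2.91) > morphospecies III (2.57)

morphospecies IV > morphospecies II > morphospecies I > morphospecies III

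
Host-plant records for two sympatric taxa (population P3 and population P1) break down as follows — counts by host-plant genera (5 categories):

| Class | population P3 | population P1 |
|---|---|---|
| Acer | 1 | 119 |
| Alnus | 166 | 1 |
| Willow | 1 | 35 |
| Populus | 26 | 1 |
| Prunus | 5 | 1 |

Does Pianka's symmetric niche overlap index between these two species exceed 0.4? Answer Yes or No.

No

Proportions for population P3 (n=199): 1/199=0.0050, 166/199=0.8342, 1/199=0.0050, 26/199=0.1307, 5/199=0.0251
Proportions for population P1 (n=157): 119/157=0.7580, 1/157=0.0064, 35/157=0.2229, 1/157=0.0064, 1/157=0.0064
Σ p₁ᵢp₂ᵢ = 0.003790 + 0.005339 + 0.001115 + 0.000836 + 0.000161 = 0.011241
Σp_1ᵢ² = 0.0050² + 0.8342² + 0.0050² + 0.1307² + 0.0251² = 0.000025 + 0.695890 + 0.000025 + 0.017082 + 0.000630 = 0.713652
Σp_2ᵢ² = 0.7580² + 0.0064² + 0.2229² + 0.0064² + 0.0064² = 0.574564 + 0.000041 + 0.049684 + 0.000041 + 0.000041 = 0.624371
O = 0.011241 / √(0.713652 × 0.624371) = 0.011241 / 0.6675205 = 0.0168
O = 0.0168 < 0.4 → No.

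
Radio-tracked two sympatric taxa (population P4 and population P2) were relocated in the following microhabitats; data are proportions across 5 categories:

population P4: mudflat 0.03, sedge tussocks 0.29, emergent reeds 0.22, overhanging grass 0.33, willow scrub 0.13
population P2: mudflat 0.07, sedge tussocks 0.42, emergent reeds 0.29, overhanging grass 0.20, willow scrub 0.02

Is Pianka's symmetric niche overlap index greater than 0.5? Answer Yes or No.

Σ p₁ᵢp₂ᵢ = 0.0021 + 0.1218 + 0.0638 + 0.0660 + 0.0026 = 0.2563
Σp_1ᵢ² = 0.03² + 0.29² + 0.22² + 0.33² + 0.13² = 0.0009 + 0.0841 + 0.0484 + 0.1089 + 0.0169 = 0.2592
Σp_2ᵢ² = 0.07² + 0.42² + 0.29² + 0.20² + 0.02² = 0.0049 + 0.1764 + 0.0841 + 0.0400 + 0.0004 = 0.3058
O = 0.2563 / √(0.2592 × 0.3058) = 0.2563 / 0.28154 = 0.9104
O = 0.9104 > 0.5 → Yes.

Yes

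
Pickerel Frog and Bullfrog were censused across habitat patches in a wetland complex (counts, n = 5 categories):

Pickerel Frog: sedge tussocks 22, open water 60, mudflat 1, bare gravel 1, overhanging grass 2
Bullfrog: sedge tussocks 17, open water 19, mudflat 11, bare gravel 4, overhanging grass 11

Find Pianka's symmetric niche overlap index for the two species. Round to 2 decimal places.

0.80

Proportions for Pickerel Frog (n=86): 22/86=0.2558, 60/86=0.6977, 1/86=0.0116, 1/86=0.0116, 2/86=0.0233
Proportions for Bullfrog (n=62): 17/62=0.2742, 19/62=0.3065, 11/62=0.1774, 4/62=0.0645, 11/62=0.1774
Σ p₁ᵢp₂ᵢ = 0.070140 + 0.213845 + 0.002058 + 0.000748 + 0.004133 = 0.290924
Σp_1ᵢ² = 0.2558² + 0.6977² + 0.0116² + 0.0116² + 0.0233² = 0.065434 + 0.486785 + 0.000135 + 0.000135 + 0.000543 = 0.553032
Σp_2ᵢ² = 0.2742² + 0.3065² + 0.1774² + 0.0645² + 0.1774² = 0.075186 + 0.093942 + 0.031471 + 0.004160 + 0.031471 = 0.236230
O = 0.290924 / √(0.553032 × 0.236230) = 0.290924 / 0.3614454 = 0.8049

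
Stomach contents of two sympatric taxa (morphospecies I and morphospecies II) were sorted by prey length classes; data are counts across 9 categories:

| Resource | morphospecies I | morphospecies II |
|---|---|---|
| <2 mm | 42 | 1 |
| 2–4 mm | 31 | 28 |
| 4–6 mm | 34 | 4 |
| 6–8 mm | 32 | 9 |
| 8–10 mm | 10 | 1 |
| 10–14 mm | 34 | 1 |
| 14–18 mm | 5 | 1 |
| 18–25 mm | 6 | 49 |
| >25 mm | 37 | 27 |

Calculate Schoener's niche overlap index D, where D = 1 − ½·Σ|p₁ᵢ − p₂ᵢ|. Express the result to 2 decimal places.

0.46

Proportions for morphospecies I (n=231): 42/231=0.1818, 31/231=0.1342, 34/231=0.1472, 32/231=0.1385, 10/231=0.0433, 34/231=0.1472, 5/231=0.0216, 6/231=0.0260, 37/231=0.1602
Proportions for morphospecies II (n=121): 1/121=0.0083, 28/121=0.2314, 4/121=0.0331, 9/121=0.0744, 1/121=0.0083, 1/121=0.0083, 1/121=0.0083, 49/121=0.4050, 27/121=0.2231
Σ|p₁ᵢ − p₂ᵢ| = 0.1735 + 0.0972 + 0.1141 + 0.0641 + 0.0350 + 0.1389 + 0.0133 + 0.3790 + 0.0629 = 1.0780
D = 1 − ½ × 1.0780 = 1 − 0.53900 = 0.46100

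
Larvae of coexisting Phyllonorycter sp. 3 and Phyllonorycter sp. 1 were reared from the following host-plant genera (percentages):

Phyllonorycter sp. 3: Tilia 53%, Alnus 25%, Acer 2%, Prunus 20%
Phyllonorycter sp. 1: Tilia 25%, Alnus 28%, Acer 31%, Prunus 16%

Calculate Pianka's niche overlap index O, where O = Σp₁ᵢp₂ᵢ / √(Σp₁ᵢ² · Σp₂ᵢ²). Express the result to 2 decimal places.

0.76

Convert percentages to proportions (divide by 100).
Σ p₁ᵢp₂ᵢ = 0.1325 + 0.0700 + 0.0062 + 0.0320 = 0.2407
Σp_1ᵢ² = 0.53² + 0.25² + 0.02² + 0.20² = 0.2809 + 0.0625 + 0.0004 + 0.0400 = 0.3838
Σp_2ᵢ² = 0.25² + 0.28² + 0.31² + 0.16² = 0.0625 + 0.0784 + 0.0961 + 0.0256 = 0.2626
O = 0.2407 / √(0.3838 × 0.2626) = 0.2407 / 0.31747 = 0.7582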